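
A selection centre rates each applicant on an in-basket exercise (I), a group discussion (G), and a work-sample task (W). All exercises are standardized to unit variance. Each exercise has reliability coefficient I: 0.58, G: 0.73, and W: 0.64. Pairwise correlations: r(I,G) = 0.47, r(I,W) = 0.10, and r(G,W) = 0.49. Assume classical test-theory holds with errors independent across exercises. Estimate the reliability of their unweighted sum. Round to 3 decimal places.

0.795

Var(I+G+W) = 3 + 2·[0.47 + 0.10 + 0.49] = 3 + 2.12 = 5.12.
Under uncorrelated errors the observed covariances equal the true-score covariances, so only the own-variance terms attenuate.
True-score variance = [0.58 + 0.73 + 0.64] + 2.12 = 1.95 + 2.12 = 4.07.
Reliability = 4.07 / 5.12 = 0.795.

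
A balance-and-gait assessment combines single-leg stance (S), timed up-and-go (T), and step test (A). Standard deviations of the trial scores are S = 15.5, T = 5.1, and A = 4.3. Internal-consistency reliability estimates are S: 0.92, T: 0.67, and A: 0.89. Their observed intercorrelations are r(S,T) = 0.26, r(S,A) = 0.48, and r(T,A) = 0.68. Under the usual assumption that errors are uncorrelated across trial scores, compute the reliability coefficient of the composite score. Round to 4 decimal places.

0.9289

Var(S+T+A) = 15.5² + 5.1² + 4.3² + 2·[15.5·5.1·0.26 + 15.5·4.3·0.48 + 5.1·4.3·0.68] = 284.75 + 134.915 = 419.665.
Under uncorrelated errors the observed covariances equal the true-score covariances, so only the own-variance terms attenuate.
True-score variance = [15.5²·0.92 + 5.1²·0.67 + 4.3²·0.89] + 134.915 = 254.913 + 134.915 = 389.828.
Reliability = 389.828 / 419.665 = 0.9289.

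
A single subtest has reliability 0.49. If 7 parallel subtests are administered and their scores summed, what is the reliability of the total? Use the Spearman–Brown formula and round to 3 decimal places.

0.871

ρ_k = kρ / (1 + (k−1)ρ) = 7·0.49 / (1 + 6·0.49) = 3.430 / 3.940 = 0.871.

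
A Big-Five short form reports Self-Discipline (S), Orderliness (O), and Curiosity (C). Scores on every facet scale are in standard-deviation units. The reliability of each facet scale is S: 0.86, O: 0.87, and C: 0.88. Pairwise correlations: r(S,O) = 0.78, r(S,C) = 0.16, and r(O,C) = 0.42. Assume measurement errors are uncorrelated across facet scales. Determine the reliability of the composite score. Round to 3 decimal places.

0.932

Var(S+O+C) = 3 + 2·[0.78 + 0.16 + 0.42] = 3 + 2.72 = 5.72.
Under uncorrelated errors the observed covariances equal the true-score covariances, so only the own-variance terms attenuate.
True-score variance = [0.86 + 0.87 + 0.88] + 2.72 = 2.61 + 2.72 = 5.33.
Reliability = 5.33 / 5.72 = 0.932.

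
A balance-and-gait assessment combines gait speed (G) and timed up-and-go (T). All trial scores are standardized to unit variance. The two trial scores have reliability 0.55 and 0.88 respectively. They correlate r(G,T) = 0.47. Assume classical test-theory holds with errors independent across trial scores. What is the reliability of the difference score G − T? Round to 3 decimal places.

Var(G−T) = 1 + 1 − 2·0.47 = 2 − 0.94 = 1.06.
Under uncorrelated errors the observed covariances equal the true-score covariances, so only the own-variance terms attenuate.
True-score variance = [0.55 + 0.88] − 0.94 = 1.43 − 0.94 = 0.49.
Reliability = 0.49 / 1.06 = 0.462.

0.462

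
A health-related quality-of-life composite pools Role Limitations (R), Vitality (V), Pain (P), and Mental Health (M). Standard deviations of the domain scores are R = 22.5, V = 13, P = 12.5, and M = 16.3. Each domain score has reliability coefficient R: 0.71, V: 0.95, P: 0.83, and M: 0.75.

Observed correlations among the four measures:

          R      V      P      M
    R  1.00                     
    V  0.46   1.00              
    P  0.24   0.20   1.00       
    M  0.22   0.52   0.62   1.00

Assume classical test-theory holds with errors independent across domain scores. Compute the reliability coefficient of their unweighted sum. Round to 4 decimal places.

0.8872

Var(R+V+P+M) = 22.5² + 13² + 12.5² + 16.3² + 2·[22.5·13·0.46 + 22.5·12.5·0.24 + 22.5·16.3·0.22 + 13·12.5·0.20 + 13·16.3·0.52 + 12.5·16.3·0.62] = 1097.19 + 1103.5 = 2200.69.
Because errors are independent across components, Cov(Tᵢ,Tⱼ) = Cov(Xᵢ,Xⱼ); the off-diagonal part of the true-score variance is the same as above.
True-score variance = [22.5²·0.71 + 13²·0.95 + 12.5²·0.83 + 16.3²·0.75] + 1103.5 = 848.942 + 1103.5 = 1952.44.
Reliability = 1952.44 / 2200.69 = 0.8872.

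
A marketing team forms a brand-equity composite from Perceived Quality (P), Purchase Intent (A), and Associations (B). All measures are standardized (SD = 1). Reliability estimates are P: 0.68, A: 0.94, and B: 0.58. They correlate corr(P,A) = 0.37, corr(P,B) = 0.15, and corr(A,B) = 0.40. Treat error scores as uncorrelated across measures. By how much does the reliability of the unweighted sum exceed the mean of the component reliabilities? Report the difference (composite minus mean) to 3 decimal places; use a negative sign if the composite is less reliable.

0.101

Var(sum) = 3 + 1.84 = 4.84; true-score variance = 2.2 + 1.84 = 4.04; composite reliability = 0.8347.
Mean component reliability = 0.7333.
Difference = 0.8347 − 0.7333 = 0.101.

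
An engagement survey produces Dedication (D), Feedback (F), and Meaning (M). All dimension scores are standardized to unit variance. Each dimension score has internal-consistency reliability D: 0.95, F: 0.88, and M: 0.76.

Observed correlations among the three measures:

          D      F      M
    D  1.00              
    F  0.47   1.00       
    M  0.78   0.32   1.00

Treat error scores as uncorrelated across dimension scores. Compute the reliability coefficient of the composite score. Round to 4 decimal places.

Var(D+F+M) = 3 + 2·[0.47 + 0.78 + 0.32] = 3 + 3.14 = 6.14.
Because errors are independent across components, Cov(Tᵢ,Tⱼ) = Cov(Xᵢ,Xⱼ); the off-diagonal part of the true-score variance is the same as above.
True-score variance = [0.95 + 0.88 + 0.76] + 3.14 = 2.59 + 3.14 = 5.73.
Reliability = 5.73 / 6.14 = 0.9332.

0.9332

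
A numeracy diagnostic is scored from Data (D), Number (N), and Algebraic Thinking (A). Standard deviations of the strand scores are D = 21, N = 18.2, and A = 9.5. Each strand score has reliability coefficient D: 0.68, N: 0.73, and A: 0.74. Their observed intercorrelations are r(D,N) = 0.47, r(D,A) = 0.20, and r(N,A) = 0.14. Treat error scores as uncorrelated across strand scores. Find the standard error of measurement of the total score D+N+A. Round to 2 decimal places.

15.94

Var(total) = 862.49 + 487.48 = 1349.97.
True-score variance = 608.47 + 487.48 = 1095.95, so reliability = 0.8118.
Error variance = 1349.97 − 1095.95 = 254.02; SEM = √254.02 = 15.94.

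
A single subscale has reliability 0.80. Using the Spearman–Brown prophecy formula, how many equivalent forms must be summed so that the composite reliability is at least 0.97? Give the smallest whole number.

k ≥ ρ*(1−ρ₁)/(ρ₁(1−ρ*)) = 0.97·0.20 / (0.80·0.03) = 8.083.
Smallest integer k = 9.

9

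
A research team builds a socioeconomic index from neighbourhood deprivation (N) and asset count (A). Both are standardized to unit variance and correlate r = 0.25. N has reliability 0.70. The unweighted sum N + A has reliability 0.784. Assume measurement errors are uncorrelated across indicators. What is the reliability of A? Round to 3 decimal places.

Var(N+A) = 2 + 2·0.25 = 2.500.
True-score variance = ρ_N + ρ_A + 2·0.25, so 0.784 = (0.70 + ρ_A + 0.50) / 2.500.
ρ_A = 0.784·2.500 − 0.70 − 0.50 = 0.760.

0.760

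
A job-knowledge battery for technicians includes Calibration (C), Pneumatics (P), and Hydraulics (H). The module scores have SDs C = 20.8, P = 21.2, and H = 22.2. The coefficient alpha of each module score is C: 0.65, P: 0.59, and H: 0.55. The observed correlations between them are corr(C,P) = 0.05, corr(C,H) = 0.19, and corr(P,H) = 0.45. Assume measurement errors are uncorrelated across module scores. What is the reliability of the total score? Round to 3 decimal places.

0.724

Var(C+P+H) = 20.8² + 21.2² + 22.2² + 2·[20.8·21.2·0.05 + 20.8·22.2·0.19 + 21.2·22.2·0.45] = 1374.92 + 643.141 = 2018.06.
Under uncorrelated errors the observed covariances equal the true-score covariances, so only the own-variance terms attenuate.
True-score variance = [20.8²·0.65 + 21.2²·0.59 + 22.2²·0.55] + 643.141 = 817.448 + 643.141 = 1460.59.
Reliability = 1460.59 / 2018.06 = 0.724.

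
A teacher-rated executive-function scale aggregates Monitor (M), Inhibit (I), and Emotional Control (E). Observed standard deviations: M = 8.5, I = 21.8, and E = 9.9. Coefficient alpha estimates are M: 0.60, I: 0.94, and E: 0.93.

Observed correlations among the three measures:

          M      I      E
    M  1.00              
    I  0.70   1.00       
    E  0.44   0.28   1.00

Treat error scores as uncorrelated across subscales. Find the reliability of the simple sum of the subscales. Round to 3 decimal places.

Var(M+I+E) = 8.5² + 21.8² + 9.9² + 2·[8.5·21.8·0.70 + 8.5·9.9·0.44 + 21.8·9.9·0.28] = 645.5 + 454.331 = 1099.83.
Because errors are independent across components, Cov(Tᵢ,Tⱼ) = Cov(Xᵢ,Xⱼ); the off-diagonal part of the true-score variance is the same as above.
True-score variance = [8.5²·0.60 + 21.8²·0.94 + 9.9²·0.93] + 454.331 = 581.225 + 454.331 = 1035.56.
Reliability = 1035.56 / 1099.83 = 0.942.

0.942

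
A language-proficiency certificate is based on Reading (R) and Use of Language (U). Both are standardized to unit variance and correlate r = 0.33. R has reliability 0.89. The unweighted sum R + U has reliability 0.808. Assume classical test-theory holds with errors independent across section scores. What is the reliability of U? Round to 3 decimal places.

Var(R+U) = 2 + 2·0.33 = 2.660.
True-score variance = ρ_R + ρ_U + 2·0.33, so 0.808 = (0.89 + ρ_U + 0.66) / 2.660.
ρ_U = 0.808·2.660 − 0.89 − 0.66 = 0.599.

0.599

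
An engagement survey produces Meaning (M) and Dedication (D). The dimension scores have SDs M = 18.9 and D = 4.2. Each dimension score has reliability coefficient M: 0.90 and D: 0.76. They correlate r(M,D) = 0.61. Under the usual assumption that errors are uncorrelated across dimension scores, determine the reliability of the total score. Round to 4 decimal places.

0.9153

Var(M+D) = 18.9² + 4.2² + 2·[18.9·4.2·0.61] = 374.85 + 96.8436 = 471.694.
Because errors are independent across components, Cov(Tᵢ,Tⱼ) = Cov(Xᵢ,Xⱼ); the off-diagonal part of the true-score variance is the same as above.
True-score variance = [18.9²·0.90 + 4.2²·0.76] + 96.8436 = 334.895 + 96.8436 = 431.739.
Reliability = 431.739 / 471.694 = 0.9153.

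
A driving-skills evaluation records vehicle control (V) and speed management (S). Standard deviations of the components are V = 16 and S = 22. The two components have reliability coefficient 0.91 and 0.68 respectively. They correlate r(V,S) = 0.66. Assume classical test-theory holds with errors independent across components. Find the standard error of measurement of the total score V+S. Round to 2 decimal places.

13.34

Var(total) = 740 + 464.64 = 1204.64.
True-score variance = 562.08 + 464.64 = 1026.72, so reliability = 0.8523.
Error variance = 1204.64 − 1026.72 = 177.92; SEM = √177.92 = 13.34.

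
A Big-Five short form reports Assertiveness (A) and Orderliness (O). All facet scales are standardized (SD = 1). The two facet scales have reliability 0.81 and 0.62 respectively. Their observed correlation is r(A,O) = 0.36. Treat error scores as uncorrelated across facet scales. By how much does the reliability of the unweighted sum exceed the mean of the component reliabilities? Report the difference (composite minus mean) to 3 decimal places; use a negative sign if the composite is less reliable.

Var(sum) = 2 + 0.72 = 2.72; true-score variance = 1.43 + 0.72 = 2.15; composite reliability = 0.7904.
Mean component reliability = 0.7150.
Difference = 0.7904 − 0.7150 = 0.075.

0.075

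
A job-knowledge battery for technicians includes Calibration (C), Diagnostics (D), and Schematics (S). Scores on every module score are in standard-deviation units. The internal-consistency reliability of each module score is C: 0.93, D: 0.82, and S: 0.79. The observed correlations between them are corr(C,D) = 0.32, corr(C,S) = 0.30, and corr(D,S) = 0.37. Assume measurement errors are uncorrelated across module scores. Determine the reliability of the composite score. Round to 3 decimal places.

0.908

Var(C+D+S) = 3 + 2·[0.32 + 0.30 + 0.37] = 3 + 1.98 = 4.98.
Because errors are independent across components, Cov(Tᵢ,Tⱼ) = Cov(Xᵢ,Xⱼ); the off-diagonal part of the true-score variance is the same as above.
True-score variance = [0.93 + 0.82 + 0.79] + 1.98 = 2.54 + 1.98 = 4.52.
Reliability = 4.52 / 4.98 = 0.908.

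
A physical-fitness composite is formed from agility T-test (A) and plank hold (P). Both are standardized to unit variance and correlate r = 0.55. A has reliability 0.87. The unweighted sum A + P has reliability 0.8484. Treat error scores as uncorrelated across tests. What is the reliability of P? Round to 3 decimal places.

0.660

Var(A+P) = 2 + 2·0.55 = 3.100.
True-score variance = ρ_A + ρ_P + 2·0.55, so 0.8484 = (0.87 + ρ_P + 1.10) / 3.100.
ρ_P = 0.8484·3.100 − 0.87 − 1.10 = 0.660.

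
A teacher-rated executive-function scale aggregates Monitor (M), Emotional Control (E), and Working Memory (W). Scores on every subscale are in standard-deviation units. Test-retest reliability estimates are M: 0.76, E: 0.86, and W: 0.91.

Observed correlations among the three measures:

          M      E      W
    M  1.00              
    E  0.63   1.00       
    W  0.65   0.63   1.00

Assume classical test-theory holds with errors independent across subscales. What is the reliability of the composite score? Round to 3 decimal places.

Var(M+E+W) = 3 + 2·[0.63 + 0.65 + 0.63] = 3 + 3.82 = 6.82.
Because errors are independent across components, Cov(Tᵢ,Tⱼ) = Cov(Xᵢ,Xⱼ); the off-diagonal part of the true-score variance is the same as above.
True-score variance = [0.76 + 0.86 + 0.91] + 3.82 = 2.53 + 3.82 = 6.35.
Reliability = 6.35 / 6.82 = 0.931.

0.931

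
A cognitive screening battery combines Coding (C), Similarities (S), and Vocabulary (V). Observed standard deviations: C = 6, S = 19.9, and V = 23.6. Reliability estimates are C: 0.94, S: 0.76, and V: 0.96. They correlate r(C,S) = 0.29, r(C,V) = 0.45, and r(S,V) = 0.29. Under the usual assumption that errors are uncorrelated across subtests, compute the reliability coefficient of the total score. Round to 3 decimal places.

0.918

Var(C+S+V) = 6² + 19.9² + 23.6² + 2·[6·19.9·0.29 + 6·23.6·0.45 + 19.9·23.6·0.29] = 988.97 + 469.083 = 1458.05.
Under uncorrelated errors the observed covariances equal the true-score covariances, so only the own-variance terms attenuate.
True-score variance = [6²·0.94 + 19.9²·0.76 + 23.6²·0.96] + 469.083 = 869.489 + 469.083 = 1338.57.
Reliability = 1338.57 / 1458.05 = 0.918.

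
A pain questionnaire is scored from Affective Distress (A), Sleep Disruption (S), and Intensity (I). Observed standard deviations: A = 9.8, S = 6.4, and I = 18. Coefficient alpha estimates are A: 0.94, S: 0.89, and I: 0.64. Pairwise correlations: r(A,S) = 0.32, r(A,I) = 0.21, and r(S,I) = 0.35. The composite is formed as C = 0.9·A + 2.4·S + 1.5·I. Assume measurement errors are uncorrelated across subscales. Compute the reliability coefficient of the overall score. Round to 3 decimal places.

Var(C) = 0.9²·9.8² + 2.4²·6.4² + 1.5²·18² + 2·[2.16·9.8·6.4·0.32 + 1.35·9.8·18·0.21 + 3.6·6.4·18·0.35] = 1042.72 + 477.027 = 1519.75.
Because errors are independent across components, Cov(Tᵢ,Tⱼ) = Cov(Xᵢ,Xⱼ); the off-diagonal part of the true-score variance is the same as above.
True-score variance = [0.9²·9.8²·0.94 + 2.4²·6.4²·0.89 + 1.5²·18²·0.64] + 477.027 = 749.662 + 477.027 = 1226.69.
Reliability = 1226.69 / 1519.75 = 0.807.

0.807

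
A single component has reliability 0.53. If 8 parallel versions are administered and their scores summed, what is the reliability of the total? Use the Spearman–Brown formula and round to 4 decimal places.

ρ_k = kρ / (1 + (k−1)ρ) = 8·0.53 / (1 + 7·0.53) = 4.240 / 4.710 = 0.9002.

0.9002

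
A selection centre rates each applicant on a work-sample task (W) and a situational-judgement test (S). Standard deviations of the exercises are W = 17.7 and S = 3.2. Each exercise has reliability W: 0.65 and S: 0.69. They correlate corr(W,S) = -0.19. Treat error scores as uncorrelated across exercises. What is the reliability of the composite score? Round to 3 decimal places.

0.626

Var(W+S) = 17.7² + 3.2² + 2·[17.7·3.2·(-0.19)] = 323.53 − 21.5232 = 302.007.
Under uncorrelated errors the observed covariances equal the true-score covariances, so only the own-variance terms attenuate.
True-score variance = [17.7²·0.65 + 3.2²·0.69] − 21.5232 = 210.704 − 21.5232 = 189.181.
Reliability = 189.181 / 302.007 = 0.626.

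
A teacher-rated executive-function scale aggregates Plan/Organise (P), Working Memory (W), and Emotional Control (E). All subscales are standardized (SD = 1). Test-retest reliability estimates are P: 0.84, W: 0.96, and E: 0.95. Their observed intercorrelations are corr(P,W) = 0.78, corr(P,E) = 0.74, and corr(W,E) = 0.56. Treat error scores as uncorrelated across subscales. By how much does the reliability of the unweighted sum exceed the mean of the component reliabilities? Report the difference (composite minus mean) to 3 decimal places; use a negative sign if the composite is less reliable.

0.048

Var(sum) = 3 + 4.16 = 7.16; true-score variance = 2.75 + 4.16 = 6.91; composite reliability = 0.9651.
Mean component reliability = 0.9167.
Difference = 0.9651 − 0.9167 = 0.048.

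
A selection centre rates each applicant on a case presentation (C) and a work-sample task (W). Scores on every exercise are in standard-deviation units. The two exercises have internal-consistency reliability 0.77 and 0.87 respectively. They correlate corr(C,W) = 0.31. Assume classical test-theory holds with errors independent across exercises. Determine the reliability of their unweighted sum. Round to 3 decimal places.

Var(C+W) = 2 + 2·[0.31] = 2 + 0.62 = 2.62.
Under uncorrelated errors the observed covariances equal the true-score covariances, so only the own-variance terms attenuate.
True-score variance = [0.77 + 0.87] + 0.62 = 1.64 + 0.62 = 2.26.
Reliability = 2.26 / 2.62 = 0.863.

0.863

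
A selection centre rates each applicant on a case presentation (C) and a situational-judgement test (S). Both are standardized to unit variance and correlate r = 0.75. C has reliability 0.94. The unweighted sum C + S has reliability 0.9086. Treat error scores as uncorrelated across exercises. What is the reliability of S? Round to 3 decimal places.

0.740

Var(C+S) = 2 + 2·0.75 = 3.500.
True-score variance = ρ_C + ρ_S + 2·0.75, so 0.9086 = (0.94 + ρ_S + 1.50) / 3.500.
ρ_S = 0.9086·3.500 − 0.94 − 1.50 = 0.740.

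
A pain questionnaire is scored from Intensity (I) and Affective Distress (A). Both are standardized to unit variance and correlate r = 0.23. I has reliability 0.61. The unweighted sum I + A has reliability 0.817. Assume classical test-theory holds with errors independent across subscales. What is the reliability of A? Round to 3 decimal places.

0.940

Var(I+A) = 2 + 2·0.23 = 2.460.
True-score variance = ρ_I + ρ_A + 2·0.23, so 0.817 = (0.61 + ρ_A + 0.46) / 2.460.
ρ_A = 0.817·2.460 − 0.61 − 0.46 = 0.940.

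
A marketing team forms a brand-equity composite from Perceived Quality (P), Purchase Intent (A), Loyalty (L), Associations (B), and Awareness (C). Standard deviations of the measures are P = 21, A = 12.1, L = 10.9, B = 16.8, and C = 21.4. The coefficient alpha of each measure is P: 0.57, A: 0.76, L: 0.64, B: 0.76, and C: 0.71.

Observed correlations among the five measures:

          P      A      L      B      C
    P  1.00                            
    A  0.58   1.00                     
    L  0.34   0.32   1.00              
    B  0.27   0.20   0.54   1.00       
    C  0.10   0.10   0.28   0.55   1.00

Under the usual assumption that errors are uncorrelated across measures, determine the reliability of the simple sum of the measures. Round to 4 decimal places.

0.8499

Var(P+A+L+B+C) = 21² + 12.1² + 10.9² + 16.8² + 21.4² + 2·[21·12.1·0.58 + 21·10.9·0.34 + 21·16.8·0.27 + 21·21.4·0.10 + 12.1·10.9·0.32 + 12.1·16.8·0.20 + 12.1·21.4·0.10 + 10.9·16.8·0.54 + 10.9·21.4·0.28 + 16.8·21.4·0.55] = 1446.42 + 1672.18 = 3118.6.
Under uncorrelated errors the observed covariances equal the true-score covariances, so only the own-variance terms attenuate.
True-score variance = [21²·0.57 + 12.1²·0.76 + 10.9²·0.64 + 16.8²·0.76 + 21.4²·0.71] + 1672.18 = 978.334 + 1672.18 = 2650.51.
Reliability = 2650.51 / 3118.6 = 0.8499.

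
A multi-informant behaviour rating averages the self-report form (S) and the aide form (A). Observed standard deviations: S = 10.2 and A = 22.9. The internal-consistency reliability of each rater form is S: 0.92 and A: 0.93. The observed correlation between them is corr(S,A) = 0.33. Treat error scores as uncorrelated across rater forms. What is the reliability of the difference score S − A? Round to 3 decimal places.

Var(S−A) = 10.2² + 22.9² − 2·10.2·22.9·0.33 = 628.45 − 154.163 = 474.287.
Under uncorrelated errors the observed covariances equal the true-score covariances, so only the own-variance terms attenuate.
True-score variance = [10.2²·0.92 + 22.9²·0.93] − 154.163 = 583.418 − 154.163 = 429.255.
Reliability = 429.255 / 474.287 = 0.905.

0.905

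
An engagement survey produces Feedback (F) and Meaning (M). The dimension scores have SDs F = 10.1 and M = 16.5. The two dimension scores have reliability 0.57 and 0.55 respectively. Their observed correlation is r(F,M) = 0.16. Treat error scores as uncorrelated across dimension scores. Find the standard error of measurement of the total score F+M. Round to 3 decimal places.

Var(total) = 374.26 + 53.328 = 427.588.
True-score variance = 207.883 + 53.328 = 261.211, so reliability = 0.6109.
Error variance = 427.588 − 261.211 = 166.377; SEM = √166.377 = 12.899.

12.899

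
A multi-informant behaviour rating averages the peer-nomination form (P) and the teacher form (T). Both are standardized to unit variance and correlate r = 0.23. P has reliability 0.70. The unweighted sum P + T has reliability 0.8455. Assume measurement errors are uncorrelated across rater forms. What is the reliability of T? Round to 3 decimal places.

Var(P+T) = 2 + 2·0.23 = 2.460.
True-score variance = ρ_P + ρ_T + 2·0.23, so 0.8455 = (0.70 + ρ_T + 0.46) / 2.460.
ρ_T = 0.8455·2.460 − 0.70 − 0.46 = 0.920.

0.920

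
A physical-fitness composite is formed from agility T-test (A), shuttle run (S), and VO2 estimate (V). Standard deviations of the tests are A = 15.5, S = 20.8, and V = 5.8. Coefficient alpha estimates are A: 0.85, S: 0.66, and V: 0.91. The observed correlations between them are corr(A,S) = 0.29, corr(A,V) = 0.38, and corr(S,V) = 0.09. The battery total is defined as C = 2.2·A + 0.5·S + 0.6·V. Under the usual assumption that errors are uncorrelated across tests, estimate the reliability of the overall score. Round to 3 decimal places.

Var(C) = 2.2²·15.5² + 0.5²·20.8² + 0.6²·5.8² + 2·[1.1·15.5·20.8·0.29 + 1.32·15.5·5.8·0.38 + 0.3·20.8·5.8·0.09] = 1283.08 + 302.393 = 1585.47.
Under uncorrelated errors the observed covariances equal the true-score covariances, so only the own-variance terms attenuate.
True-score variance = [2.2²·15.5²·0.85 + 0.5²·20.8²·0.66 + 0.6²·5.8²·0.91] + 302.393 = 1070.79 + 302.393 = 1373.19.
Reliability = 1373.19 / 1585.47 = 0.866.

0.866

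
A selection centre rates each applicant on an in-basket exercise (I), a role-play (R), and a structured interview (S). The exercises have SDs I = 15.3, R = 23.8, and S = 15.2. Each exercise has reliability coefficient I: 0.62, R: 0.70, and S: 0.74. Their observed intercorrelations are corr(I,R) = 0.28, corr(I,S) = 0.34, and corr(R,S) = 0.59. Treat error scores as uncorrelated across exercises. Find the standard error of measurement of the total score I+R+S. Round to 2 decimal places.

Var(total) = 1031.57 + 788.936 = 1820.51.
True-score variance = 712.613 + 788.936 = 1501.55, so reliability = 0.8248.
Error variance = 1820.51 − 1501.55 = 318.957; SEM = √318.957 = 17.86.

17.86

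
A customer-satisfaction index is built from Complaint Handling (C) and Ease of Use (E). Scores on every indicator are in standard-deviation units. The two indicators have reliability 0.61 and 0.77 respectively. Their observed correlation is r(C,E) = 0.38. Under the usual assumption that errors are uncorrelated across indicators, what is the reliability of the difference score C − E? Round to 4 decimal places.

Var(C−E) = 1 + 1 − 2·0.38 = 2 − 0.76 = 1.24.
With uncorrelated errors the cross-covariances are all true-score covariance, so they carry over unchanged; only the diagonal terms shrink to ρᵢσᵢ².
True-score variance = [0.61 + 0.77] − 0.76 = 1.38 − 0.76 = 0.62.
Reliability = 0.62 / 1.24 = 0.5000.

0.5000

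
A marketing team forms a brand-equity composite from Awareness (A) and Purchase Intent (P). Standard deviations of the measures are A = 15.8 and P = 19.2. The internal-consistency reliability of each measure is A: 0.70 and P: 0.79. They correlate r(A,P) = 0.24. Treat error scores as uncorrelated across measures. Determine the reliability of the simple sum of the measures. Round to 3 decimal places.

Var(A+P) = 15.8² + 19.2² + 2·[15.8·19.2·0.24] = 618.28 + 145.613 = 763.893.
Under uncorrelated errors the observed covariances equal the true-score covariances, so only the own-variance terms attenuate.
True-score variance = [15.8²·0.70 + 19.2²·0.79] + 145.613 = 465.974 + 145.613 = 611.586.
Reliability = 611.586 / 763.893 = 0.801.

0.801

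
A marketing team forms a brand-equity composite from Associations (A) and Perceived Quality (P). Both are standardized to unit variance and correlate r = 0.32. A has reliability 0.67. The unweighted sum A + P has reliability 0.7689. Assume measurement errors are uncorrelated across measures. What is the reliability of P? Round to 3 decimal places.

0.720

Var(A+P) = 2 + 2·0.32 = 2.640.
True-score variance = ρ_A + ρ_P + 2·0.32, so 0.7689 = (0.67 + ρ_P + 0.64) / 2.640.
ρ_P = 0.7689·2.640 − 0.67 − 0.64 = 0.720.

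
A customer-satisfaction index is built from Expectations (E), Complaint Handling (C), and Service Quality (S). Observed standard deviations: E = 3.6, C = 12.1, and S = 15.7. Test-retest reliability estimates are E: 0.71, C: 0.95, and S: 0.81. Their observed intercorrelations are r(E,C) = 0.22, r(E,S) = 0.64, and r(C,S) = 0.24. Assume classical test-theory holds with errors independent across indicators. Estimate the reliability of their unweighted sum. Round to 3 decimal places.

0.902

Var(E+C+S) = 3.6² + 12.1² + 15.7² + 2·[3.6·12.1·0.22 + 3.6·15.7·0.64 + 12.1·15.7·0.24] = 405.86 + 182.698 = 588.558.
Because errors are independent across components, Cov(Tᵢ,Tⱼ) = Cov(Xᵢ,Xⱼ); the off-diagonal part of the true-score variance is the same as above.
True-score variance = [3.6²·0.71 + 12.1²·0.95 + 15.7²·0.81] + 182.698 = 347.948 + 182.698 = 530.646.
Reliability = 530.646 / 588.558 = 0.902.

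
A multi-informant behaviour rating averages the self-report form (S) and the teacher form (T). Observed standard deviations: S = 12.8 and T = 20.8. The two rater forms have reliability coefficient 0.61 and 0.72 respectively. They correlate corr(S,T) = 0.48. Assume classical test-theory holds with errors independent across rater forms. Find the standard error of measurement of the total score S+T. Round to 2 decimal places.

13.60

Var(total) = 596.48 + 255.59 = 852.07.
True-score variance = 411.443 + 255.59 = 667.034, so reliability = 0.7828.
Error variance = 852.07 − 667.034 = 185.037; SEM = √185.037 = 13.60.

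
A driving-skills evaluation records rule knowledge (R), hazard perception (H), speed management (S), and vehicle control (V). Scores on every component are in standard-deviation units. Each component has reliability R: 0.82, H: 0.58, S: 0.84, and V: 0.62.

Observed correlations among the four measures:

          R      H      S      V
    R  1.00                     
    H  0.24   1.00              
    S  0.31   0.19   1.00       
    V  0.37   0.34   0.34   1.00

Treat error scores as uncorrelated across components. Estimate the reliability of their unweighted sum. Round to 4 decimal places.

0.8496

Var(R+H+S+V) = 4 + 2·[0.24 + 0.31 + 0.37 + 0.19 + 0.34 + 0.34] = 4 + 3.58 = 7.58.
With uncorrelated errors the cross-covariances are all true-score covariance, so they carry over unchanged; only the diagonal terms shrink to ρᵢσᵢ².
True-score variance = [0.82 + 0.58 + 0.84 + 0.62] + 3.58 = 2.86 + 3.58 = 6.44.
Reliability = 6.44 / 7.58 = 0.8496.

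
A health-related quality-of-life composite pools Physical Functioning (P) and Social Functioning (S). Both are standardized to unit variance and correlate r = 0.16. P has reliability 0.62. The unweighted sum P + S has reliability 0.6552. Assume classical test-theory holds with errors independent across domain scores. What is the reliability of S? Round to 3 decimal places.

Var(P+S) = 2 + 2·0.16 = 2.320.
True-score variance = ρ_P + ρ_S + 2·0.16, so 0.6552 = (0.62 + ρ_S + 0.32) / 2.320.
ρ_S = 0.6552·2.320 − 0.62 − 0.32 = 0.580.

0.580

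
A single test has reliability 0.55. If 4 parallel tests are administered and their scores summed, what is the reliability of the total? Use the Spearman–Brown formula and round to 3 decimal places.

ρ_k = kρ / (1 + (k−1)ρ) = 4·0.55 / (1 + 3·0.55) = 2.200 / 2.650 = 0.830.

0.830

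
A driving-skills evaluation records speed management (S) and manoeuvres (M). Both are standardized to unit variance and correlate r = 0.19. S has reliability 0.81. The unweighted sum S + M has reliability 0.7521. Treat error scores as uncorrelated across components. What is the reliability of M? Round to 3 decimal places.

Var(S+M) = 2 + 2·0.19 = 2.380.
True-score variance = ρ_S + ρ_M + 2·0.19, so 0.7521 = (0.81 + ρ_M + 0.38) / 2.380.
ρ_M = 0.7521·2.380 − 0.81 − 0.38 = 0.600.

0.600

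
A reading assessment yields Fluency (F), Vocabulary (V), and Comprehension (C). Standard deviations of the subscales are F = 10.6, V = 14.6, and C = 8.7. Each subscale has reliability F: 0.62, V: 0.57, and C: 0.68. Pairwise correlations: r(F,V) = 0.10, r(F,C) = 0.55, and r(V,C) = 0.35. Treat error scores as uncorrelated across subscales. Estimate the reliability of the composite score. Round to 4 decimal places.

Var(F+V+C) = 10.6² + 14.6² + 8.7² + 2·[10.6·14.6·0.10 + 10.6·8.7·0.55 + 14.6·8.7·0.35] = 401.21 + 221.308 = 622.518.
With uncorrelated errors the cross-covariances are all true-score covariance, so they carry over unchanged; only the diagonal terms shrink to ρᵢσᵢ².
True-score variance = [10.6²·0.62 + 14.6²·0.57 + 8.7²·0.68] + 221.308 = 242.634 + 221.308 = 463.942.
Reliability = 463.942 / 622.518 = 0.7453.

0.7453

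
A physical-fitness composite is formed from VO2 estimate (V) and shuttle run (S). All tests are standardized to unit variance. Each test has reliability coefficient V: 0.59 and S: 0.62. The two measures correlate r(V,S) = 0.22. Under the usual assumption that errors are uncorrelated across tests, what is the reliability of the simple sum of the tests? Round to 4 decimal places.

Var(V+S) = 2 + 2·[0.22] = 2 + 0.44 = 2.44.
Because errors are independent across components, Cov(Tᵢ,Tⱼ) = Cov(Xᵢ,Xⱼ); the off-diagonal part of the true-score variance is the same as above.
True-score variance = [0.59 + 0.62] + 0.44 = 1.21 + 0.44 = 1.65.
Reliability = 1.65 / 2.44 = 0.6762.

0.6762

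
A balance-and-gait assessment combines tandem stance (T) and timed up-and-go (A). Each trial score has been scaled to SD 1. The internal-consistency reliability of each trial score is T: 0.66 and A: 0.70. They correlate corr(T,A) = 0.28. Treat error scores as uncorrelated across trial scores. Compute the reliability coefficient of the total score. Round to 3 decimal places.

0.750

Var(T+A) = 2 + 2·[0.28] = 2 + 0.56 = 2.56.
With uncorrelated errors the cross-covariances are all true-score covariance, so they carry over unchanged; only the diagonal terms shrink to ρᵢσᵢ².
True-score variance = [0.66 + 0.70] + 0.56 = 1.36 + 0.56 = 1.92.
Reliability = 1.92 / 2.56 = 0.750.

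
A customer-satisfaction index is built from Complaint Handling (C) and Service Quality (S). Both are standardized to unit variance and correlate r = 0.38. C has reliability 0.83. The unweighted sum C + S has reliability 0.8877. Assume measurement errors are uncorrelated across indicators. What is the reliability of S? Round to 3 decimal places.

Var(C+S) = 2 + 2·0.38 = 2.760.
True-score variance = ρ_C + ρ_S + 2·0.38, so 0.8877 = (0.83 + ρ_S + 0.76) / 2.760.
ρ_S = 0.8877·2.760 − 0.83 − 0.76 = 0.860.

0.860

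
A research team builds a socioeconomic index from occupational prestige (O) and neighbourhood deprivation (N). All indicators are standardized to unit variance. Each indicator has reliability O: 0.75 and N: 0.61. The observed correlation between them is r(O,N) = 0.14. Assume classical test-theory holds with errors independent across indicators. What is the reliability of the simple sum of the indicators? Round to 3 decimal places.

0.719

Var(O+N) = 2 + 2·[0.14] = 2 + 0.28 = 2.28.
Because errors are independent across components, Cov(Tᵢ,Tⱼ) = Cov(Xᵢ,Xⱼ); the off-diagonal part of the true-score variance is the same as above.
True-score variance = [0.75 + 0.61] + 0.28 = 1.36 + 0.28 = 1.64.
Reliability = 1.64 / 2.28 = 0.719.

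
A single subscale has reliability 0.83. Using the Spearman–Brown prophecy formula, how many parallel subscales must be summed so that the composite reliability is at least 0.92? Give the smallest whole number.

k ≥ ρ*(1−ρ₁)/(ρ₁(1−ρ*)) = 0.92·0.17 / (0.83·0.08) = 2.355.
Smallest integer k = 3.

3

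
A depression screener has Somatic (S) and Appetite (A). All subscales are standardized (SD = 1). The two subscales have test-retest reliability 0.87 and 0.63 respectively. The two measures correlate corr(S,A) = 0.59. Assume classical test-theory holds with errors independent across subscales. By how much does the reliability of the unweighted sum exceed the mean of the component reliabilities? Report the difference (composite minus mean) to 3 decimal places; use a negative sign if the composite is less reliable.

Var(sum) = 2 + 1.18 = 3.18; true-score variance = 1.5 + 1.18 = 2.68; composite reliability = 0.8428.
Mean component reliability = 0.7500.
Difference = 0.8428 − 0.7500 = 0.093.

0.093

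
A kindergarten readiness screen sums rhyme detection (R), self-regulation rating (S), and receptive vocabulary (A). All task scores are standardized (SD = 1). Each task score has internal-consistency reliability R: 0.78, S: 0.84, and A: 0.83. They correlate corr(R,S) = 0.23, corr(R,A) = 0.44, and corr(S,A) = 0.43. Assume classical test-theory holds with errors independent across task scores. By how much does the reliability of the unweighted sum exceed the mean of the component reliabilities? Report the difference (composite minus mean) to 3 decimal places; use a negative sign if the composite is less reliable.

Var(sum) = 3 + 2.2 = 5.2; true-score variance = 2.45 + 2.2 = 4.65; composite reliability = 0.8942.
Mean component reliability = 0.8167.
Difference = 0.8942 − 0.8167 = 0.078.

0.078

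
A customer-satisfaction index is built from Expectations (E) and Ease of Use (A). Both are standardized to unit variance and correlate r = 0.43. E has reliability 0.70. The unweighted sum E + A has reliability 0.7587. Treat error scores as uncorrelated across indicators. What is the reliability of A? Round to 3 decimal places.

0.610

Var(E+A) = 2 + 2·0.43 = 2.860.
True-score variance = ρ_E + ρ_A + 2·0.43, so 0.7587 = (0.70 + ρ_A + 0.86) / 2.860.
ρ_A = 0.7587·2.860 − 0.70 − 0.86 = 0.610.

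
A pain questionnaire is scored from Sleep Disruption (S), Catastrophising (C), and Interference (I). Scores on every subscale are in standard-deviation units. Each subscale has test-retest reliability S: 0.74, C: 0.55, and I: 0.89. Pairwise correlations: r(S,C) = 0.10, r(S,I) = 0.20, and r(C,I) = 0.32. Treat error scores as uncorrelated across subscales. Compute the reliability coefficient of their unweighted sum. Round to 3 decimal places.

0.807

Var(S+C+I) = 3 + 2·[0.10 + 0.20 + 0.32] = 3 + 1.24 = 4.24.
Under uncorrelated errors the observed covariances equal the true-score covariances, so only the own-variance terms attenuate.
True-score variance = [0.74 + 0.55 + 0.89] + 1.24 = 2.18 + 1.24 = 3.42.
Reliability = 3.42 / 4.24 = 0.807.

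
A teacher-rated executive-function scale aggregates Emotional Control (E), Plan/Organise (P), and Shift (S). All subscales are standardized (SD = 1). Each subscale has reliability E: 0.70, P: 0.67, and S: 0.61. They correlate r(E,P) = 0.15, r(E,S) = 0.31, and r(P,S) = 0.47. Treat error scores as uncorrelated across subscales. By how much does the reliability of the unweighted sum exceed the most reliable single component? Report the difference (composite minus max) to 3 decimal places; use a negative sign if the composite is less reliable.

0.090

Var(sum) = 3 + 1.86 = 4.86; true-score variance = 1.98 + 1.86 = 3.84; composite reliability = 0.7901.
Max component reliability = 0.7000.
Difference = 0.7901 − 0.7000 = 0.090.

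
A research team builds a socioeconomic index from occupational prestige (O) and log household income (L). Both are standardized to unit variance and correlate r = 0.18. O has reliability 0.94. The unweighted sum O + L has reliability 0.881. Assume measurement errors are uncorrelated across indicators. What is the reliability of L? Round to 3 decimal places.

Var(O+L) = 2 + 2·0.18 = 2.360.
True-score variance = ρ_O + ρ_L + 2·0.18, so 0.881 = (0.94 + ρ_L + 0.36) / 2.360.
ρ_L = 0.881·2.360 − 0.94 − 0.36 = 0.779.

0.779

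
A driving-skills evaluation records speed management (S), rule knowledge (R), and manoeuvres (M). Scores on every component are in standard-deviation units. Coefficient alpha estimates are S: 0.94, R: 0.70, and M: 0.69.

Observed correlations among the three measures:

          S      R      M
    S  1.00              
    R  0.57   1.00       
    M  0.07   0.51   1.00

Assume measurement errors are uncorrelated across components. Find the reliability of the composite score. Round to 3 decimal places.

0.874

Var(S+R+M) = 3 + 2·[0.57 + 0.07 + 0.51] = 3 + 2.3 = 5.3.
With uncorrelated errors the cross-covariances are all true-score covariance, so they carry over unchanged; only the diagonal terms shrink to ρᵢσᵢ².
True-score variance = [0.94 + 0.70 + 0.69] + 2.3 = 2.33 + 2.3 = 4.63.
Reliability = 4.63 / 5.3 = 0.874.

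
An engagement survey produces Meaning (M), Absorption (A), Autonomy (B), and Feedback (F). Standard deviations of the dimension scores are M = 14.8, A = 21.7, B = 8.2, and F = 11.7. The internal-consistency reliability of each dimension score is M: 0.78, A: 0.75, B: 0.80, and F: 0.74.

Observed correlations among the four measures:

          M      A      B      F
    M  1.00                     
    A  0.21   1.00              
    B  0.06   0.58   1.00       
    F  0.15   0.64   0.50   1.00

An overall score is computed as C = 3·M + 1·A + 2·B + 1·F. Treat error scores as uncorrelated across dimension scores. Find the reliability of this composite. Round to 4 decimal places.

Var(C) = 3²·14.8² + 21.7² + 2²·8.2² + 11.7² + 2·[3·14.8·21.7·0.21 + 6·14.8·8.2·0.06 + 3·14.8·11.7·0.15 + 2·21.7·8.2·0.58 + 21.7·11.7·0.64 + 2·8.2·11.7·0.50] = 2848.1 + 1577.56 = 4425.66.
With uncorrelated errors the cross-covariances are all true-score covariance, so they carry over unchanged; only the diagonal terms shrink to ρᵢσᵢ².
True-score variance = [3²·14.8²·0.78 + 21.7²·0.75 + 2²·8.2²·0.80 + 11.7²·0.74] + 1577.56 = 2207.29 + 1577.56 = 3784.86.
Reliability = 3784.86 / 4425.66 = 0.8552.

0.8552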